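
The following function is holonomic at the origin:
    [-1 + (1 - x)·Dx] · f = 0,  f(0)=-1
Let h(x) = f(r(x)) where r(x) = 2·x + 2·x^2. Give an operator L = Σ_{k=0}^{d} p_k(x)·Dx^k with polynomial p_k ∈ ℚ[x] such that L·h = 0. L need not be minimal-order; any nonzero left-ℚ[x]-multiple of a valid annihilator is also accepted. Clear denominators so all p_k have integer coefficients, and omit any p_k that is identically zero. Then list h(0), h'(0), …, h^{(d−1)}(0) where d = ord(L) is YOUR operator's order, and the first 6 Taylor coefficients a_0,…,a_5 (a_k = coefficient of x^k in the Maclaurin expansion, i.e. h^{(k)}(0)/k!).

L = (2 + 4·x) + (-1 + 2·x + 2·x^2)·Dx  (order 1).
h: a_k = -1, -2, -6, -16, -44, -120, …
ICs: h(0) = -1.

f: a_k = -1, -1, -1, -1, -1, -1, …
h₀=f(r): pull back L_f along r ⇒ L₀.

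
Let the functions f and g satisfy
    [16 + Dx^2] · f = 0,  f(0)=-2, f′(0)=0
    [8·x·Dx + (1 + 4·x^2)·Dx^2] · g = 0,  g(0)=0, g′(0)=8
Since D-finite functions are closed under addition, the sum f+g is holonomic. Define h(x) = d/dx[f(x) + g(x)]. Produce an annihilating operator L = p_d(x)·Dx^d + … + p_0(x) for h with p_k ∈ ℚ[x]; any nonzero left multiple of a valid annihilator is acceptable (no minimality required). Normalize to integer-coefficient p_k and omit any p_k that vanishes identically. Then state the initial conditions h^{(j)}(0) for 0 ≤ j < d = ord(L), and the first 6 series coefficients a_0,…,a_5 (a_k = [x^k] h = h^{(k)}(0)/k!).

f: a_k = -2, 0, 16, 0, -64/3, 0, …
g: a_k = 0, 8, 0, -32/3, 0, 128/5, …
Weyl lclm of L_f,L_g ⇒ L₀ (ord ≤ 4).
Differentiate: ansatz ord ≤ ord L₀ ⇒ L.
L = (-512·x + 5120·x^3 + 4096·x^5) + (16 + 512·x^2 + 2304·x^4 + 2048·x^6)·Dx + (-32·x + 320·x^3 + 256·x^5)·Dx^2 + (1 + 32·x^2 + 144·x^4 + 128·x^6)·Dx^3  (order 3).
h: a_k = 8, 32, -32, -256/3, 128, 1024/15, …
ICs: h(0) = 8, h′(0) = 32, h′′(0) = -64.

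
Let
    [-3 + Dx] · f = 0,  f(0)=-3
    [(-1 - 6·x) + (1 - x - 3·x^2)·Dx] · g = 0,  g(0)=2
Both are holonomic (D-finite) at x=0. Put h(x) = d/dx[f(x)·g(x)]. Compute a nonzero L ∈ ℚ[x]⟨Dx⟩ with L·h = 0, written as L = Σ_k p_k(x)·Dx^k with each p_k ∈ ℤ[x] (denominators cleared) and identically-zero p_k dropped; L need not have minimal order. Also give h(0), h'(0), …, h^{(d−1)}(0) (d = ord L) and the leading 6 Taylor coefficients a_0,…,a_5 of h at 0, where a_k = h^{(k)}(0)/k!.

L = (23 + 30·x - 45·x^2 - 54·x^3 + 81·x^4) + (-4 + x + 24·x^2 - 27·x^4)·Dx  (order 1).
h: a_k = -24, -138, -504, -1581, -4557, -252387/20, …
ICs: h(0) = -24.

f: a_k = -3, -9, -27/2, -27/2, -81/8, -243/40, …
g: a_k = 2, 2, 8, 14, 38, 80, …
f·g: L₀ = L_f ⊗_s L_g, ord ≤ 1·1.
h₀' ⇒ L via d/dx closure of L₀.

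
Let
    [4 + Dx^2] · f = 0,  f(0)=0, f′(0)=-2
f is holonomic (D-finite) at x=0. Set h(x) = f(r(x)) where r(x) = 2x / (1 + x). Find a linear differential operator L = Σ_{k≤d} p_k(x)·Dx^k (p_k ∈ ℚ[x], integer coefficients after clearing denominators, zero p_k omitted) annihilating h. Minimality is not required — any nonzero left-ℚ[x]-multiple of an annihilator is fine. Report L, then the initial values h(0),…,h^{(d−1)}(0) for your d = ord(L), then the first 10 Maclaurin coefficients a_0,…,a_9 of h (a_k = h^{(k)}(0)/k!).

f: a_k = 0, -2, 0, 4/3, 0, -4/15, 0, 8/315, 0, -4/2835, …
f∘r: x↦r, Dx↦Dx/r' in L_f ⇒ L₀.
L = 16 + (2 + 6·x + 6·x^2 + 2·x^3)·Dx + (1 + 4·x + 6·x^2 + 4·x^3 + x^4)·Dx^2  (order 2).
h: a_k = 0, -4, 4, 20/3, -28, 772/15, -60, 9844/315, 2516/45, -120412/567, …
ICs: h(0) = 0, h′(0) = -4.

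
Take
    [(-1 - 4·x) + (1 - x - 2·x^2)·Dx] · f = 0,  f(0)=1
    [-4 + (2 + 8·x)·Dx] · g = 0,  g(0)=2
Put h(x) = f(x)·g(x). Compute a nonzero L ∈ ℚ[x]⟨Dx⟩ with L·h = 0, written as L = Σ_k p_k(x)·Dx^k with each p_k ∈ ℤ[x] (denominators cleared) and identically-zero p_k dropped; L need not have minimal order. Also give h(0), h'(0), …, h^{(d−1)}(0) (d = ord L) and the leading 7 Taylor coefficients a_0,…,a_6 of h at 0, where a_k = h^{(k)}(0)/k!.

L = (3 + 6·x + 12·x^2) + (-1 - 3·x + 6·x^2 + 8·x^3)·Dx  (order 1).
h: a_k = 2, 6, 6, 26, 18, 126, -6, …
ICs: h(0) = 2.

f: a_k = 1, 1, 3, 5, 11, 21, 43, …
g: a_k = 2, 4, -4, 8, -20, 56, -168, …
Product ⇒ symmetric product L₀, ord ≤ 1.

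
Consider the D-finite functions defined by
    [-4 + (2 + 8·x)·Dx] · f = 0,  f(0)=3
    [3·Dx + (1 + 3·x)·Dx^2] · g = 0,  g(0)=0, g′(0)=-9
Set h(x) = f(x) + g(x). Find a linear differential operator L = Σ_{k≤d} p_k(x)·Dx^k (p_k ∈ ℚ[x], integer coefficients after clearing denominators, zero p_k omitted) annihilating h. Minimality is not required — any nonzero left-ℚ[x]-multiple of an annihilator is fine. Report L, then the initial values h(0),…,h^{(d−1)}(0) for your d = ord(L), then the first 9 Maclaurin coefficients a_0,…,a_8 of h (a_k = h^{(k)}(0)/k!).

L = 36·x·Dx + (6 + 72·x + 180·x^2)·Dx^2 + (1 + 13·x + 54·x^2 + 72·x^3)·Dx^3  (order 3).
h: a_k = 3, -3, 15/2, -15, 123/4, -309/5, 225/2, -1017/7, -909/8, …
ICs: h(0) = 3, h′(0) = -3, h′′(0) = 15.

f: a_k = 3, 6, -6, 12, -30, 84, -252, 792, -2574, …
g: a_k = 0, -9, 27/2, -27, 243/4, -729/5, 729/2, -6561/7, 19683/8, …
Sum ⇒ L₀ = lclm(L_f,L_g) in ℚ(x)⟨Dx⟩.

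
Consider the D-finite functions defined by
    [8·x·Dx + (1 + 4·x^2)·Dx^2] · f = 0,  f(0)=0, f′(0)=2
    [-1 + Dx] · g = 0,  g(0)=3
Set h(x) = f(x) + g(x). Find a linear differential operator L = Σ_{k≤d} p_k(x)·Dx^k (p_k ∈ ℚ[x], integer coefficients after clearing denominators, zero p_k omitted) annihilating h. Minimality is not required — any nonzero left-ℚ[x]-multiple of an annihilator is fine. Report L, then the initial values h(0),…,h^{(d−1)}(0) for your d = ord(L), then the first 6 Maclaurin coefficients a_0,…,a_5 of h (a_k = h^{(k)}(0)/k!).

f: a_k = 0, 2, 0, -8/3, 0, 32/5, …
g: a_k = 3, 3, 3/2, 1/2, 1/8, 1/40, …
L₀ := lclm(L_f,L_g); ord L₀ ≤ 2+1.
L = (8 - 8·x - 96·x^2 - 32·x^3)·Dx + (-9 + 88·x^2 - 16·x^4)·Dx^2 + (1 + 8·x + 8·x^2 + 32·x^3 + 16·x^4)·Dx^3  (order 3).
h: a_k = 3, 5, 3/2, -13/6, 1/8, 257/40, …
ICs: h(0) = 3, h′(0) = 5, h′′(0) = 3.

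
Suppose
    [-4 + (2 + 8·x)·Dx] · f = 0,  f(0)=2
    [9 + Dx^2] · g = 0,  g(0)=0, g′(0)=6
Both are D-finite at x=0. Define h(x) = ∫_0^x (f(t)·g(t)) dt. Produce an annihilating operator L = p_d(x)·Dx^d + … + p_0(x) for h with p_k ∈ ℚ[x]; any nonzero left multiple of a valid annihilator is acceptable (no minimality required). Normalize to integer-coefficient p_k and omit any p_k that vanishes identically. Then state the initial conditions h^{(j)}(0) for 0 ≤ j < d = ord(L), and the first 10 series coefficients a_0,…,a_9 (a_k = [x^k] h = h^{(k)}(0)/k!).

L = (21 + 72·x + 144·x^2)·Dx + (-4 - 16·x)·Dx^2 + (1 + 8·x + 16·x^2)·Dx^3  (order 3).
h: a_k = 0, 0, 6, 8, -21/2, 12/5, -253/20, 1401/35, -118431/1120, 4189/14, …
ICs: h(0) = 0, h′(0) = 0, h′′(0) = 12.

f: a_k = 2, 4, -4, 8, -20, 56, -168, 528, -1716, 5720, …
g: a_k = 0, 6, 0, -9, 0, 81/20, 0, -243/280, 0, 243/2240, …
h₀=f·g: eliminate ⇒ L₀, order ≤ 1·2.
Integrate: L := L₀·Dx.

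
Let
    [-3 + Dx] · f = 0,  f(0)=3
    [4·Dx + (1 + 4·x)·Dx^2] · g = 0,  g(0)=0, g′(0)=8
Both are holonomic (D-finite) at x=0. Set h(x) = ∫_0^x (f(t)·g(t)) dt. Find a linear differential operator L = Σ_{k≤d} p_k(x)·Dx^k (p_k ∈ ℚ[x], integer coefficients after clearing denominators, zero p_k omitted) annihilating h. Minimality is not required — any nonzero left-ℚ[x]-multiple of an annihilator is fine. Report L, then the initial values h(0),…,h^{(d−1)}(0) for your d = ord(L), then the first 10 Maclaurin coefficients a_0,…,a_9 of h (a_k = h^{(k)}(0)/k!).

L = (-3 + 36·x)·Dx + (-2 - 24·x)·Dx^2 + (1 + 4·x)·Dx^3  (order 3).
h: a_k = 0, 0, 12, 8, 23, -108/5, 863/10, -1675/7, 414129/560, -69997/30, …
ICs: h(0) = 0, h′(0) = 0, h′′(0) = 24.

f: a_k = 3, 9, 27/2, 27/2, 81/8, 243/40, 243/80, 729/560, 2187/4480, 729/4480, …
g: a_k = 0, 8, -16, 128/3, -128, 2048/5, -4096/3, 32768/7, -16384, 524288/9, …
Product ⇒ symmetric product L₀, ord ≤ 2.
h=∫₀ˣh₀: take L = L₀·Dx.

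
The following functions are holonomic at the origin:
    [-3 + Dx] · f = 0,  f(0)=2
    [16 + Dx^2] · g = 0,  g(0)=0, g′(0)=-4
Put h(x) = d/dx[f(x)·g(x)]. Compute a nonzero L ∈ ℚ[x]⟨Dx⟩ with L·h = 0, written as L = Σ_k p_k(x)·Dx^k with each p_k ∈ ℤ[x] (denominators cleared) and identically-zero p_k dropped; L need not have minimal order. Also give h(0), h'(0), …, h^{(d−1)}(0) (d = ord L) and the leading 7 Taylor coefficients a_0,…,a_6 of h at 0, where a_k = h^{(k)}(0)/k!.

L = 25 - 6·Dx + Dx^2  (order 2).
h: a_k = -8, -48, -44, 112, 779/3, 858/5, -4031/90, …
ICs: h(0) = -8, h′(0) = -48.

f: a_k = 2, 6, 9, 9, 27/4, 81/20, 81/40, …
g: a_k = 0, -4, 0, 32/3, 0, -128/15, 0, …
Product ⇒ symmetric product L₀, ord ≤ 2.
Derive L from L₀ (diff closure).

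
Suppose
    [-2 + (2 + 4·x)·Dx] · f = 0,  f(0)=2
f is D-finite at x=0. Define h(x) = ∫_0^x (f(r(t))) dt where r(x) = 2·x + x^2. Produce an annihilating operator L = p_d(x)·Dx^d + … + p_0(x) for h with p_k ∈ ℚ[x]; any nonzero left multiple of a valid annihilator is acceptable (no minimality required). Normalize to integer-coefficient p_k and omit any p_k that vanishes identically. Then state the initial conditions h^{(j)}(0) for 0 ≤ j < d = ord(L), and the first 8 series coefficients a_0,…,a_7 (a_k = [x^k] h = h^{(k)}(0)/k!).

f: a_k = 2, 2, -1, 1, -5/4, 7/4, -21/8, 33/8, …
Substitute x→r, Dx→(1/r')Dx; clear ⇒ L₀.
∫: right-multiply L₀ by Dx.
L = (-2 - 2·x)·Dx + (1 + 4·x + 2·x^2)·Dx^2  (order 2).
h: a_k = 0, 2, 2, -2/3, 1, -9/5, 11/3, -57/7, …
ICs: h(0) = 0, h′(0) = 2.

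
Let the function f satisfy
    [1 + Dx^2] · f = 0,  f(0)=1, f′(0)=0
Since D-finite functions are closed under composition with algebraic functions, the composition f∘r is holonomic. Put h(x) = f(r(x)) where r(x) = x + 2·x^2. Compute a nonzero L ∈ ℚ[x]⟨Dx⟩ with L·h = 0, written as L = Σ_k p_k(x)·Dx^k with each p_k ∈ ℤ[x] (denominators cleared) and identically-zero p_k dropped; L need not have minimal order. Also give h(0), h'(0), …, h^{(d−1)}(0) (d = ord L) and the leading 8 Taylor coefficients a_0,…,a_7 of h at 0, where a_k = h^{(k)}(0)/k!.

L = (1 + 12·x + 48·x^2 + 64·x^3) - 4·Dx + (1 + 4·x)·Dx^2  (order 2).
h: a_k = 1, 0, -1/2, -2, -47/24, 1/3, 719/720, 79/60, …
ICs: h(0) = 1, h′(0) = 0.

f: a_k = 1, 0, -1/2, 0, 1/24, 0, -1/720, 0, …
Change of var in L_f (x↦r) gives L₀.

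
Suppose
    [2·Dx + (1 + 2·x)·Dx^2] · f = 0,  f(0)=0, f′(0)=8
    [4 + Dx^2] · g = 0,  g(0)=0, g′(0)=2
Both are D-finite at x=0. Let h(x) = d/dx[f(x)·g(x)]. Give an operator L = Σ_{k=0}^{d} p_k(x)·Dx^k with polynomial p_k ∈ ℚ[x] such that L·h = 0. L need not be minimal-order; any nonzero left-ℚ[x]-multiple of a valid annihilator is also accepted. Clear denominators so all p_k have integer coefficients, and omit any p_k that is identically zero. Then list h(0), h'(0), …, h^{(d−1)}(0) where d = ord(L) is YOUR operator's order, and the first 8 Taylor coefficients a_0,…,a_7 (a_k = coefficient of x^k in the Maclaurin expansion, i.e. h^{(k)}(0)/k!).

f: a_k = 0, 8, -8, 32/3, -16, 128/5, -128/3, 512/7, …
g: a_k = 0, 2, 0, -4/3, 0, 4/15, 0, -8/315, …
Product ⇒ symmetric product L₀, ord ≤ 4.
Differentiate: ansatz ord ≤ ord L₀ ⇒ L.
L = (-400 - 1408·x - 2688·x^2 + 1536·x^3 + 11008·x^4 + 12288·x^5 + 4096·x^6) + (-192 - 512·x + 640·x^2 + 3840·x^3 + 5120·x^4 + 2048·x^5)·Dx + (-112 - 352·x - 224·x^2 + 2304·x^3 + 6272·x^4 + 6144·x^5 + 2048·x^6)·Dx^2 + (-48 - 128·x + 160·x^2 + 960·x^3 + 1280·x^4 + 512·x^5)·Dx^3 + (-3 + 112·x^2 + 480·x^3 + 880·x^4 + 768·x^5 + 256·x^6)·Dx^4  (order 4).
h: a_k = 0, 32, -48, 128/3, -320/3, 704/3, -6944/15, 57856/63, …
ICs: h(0) = 0, h′(0) = 32, h′′(0) = -96, h′′′(0) = 256.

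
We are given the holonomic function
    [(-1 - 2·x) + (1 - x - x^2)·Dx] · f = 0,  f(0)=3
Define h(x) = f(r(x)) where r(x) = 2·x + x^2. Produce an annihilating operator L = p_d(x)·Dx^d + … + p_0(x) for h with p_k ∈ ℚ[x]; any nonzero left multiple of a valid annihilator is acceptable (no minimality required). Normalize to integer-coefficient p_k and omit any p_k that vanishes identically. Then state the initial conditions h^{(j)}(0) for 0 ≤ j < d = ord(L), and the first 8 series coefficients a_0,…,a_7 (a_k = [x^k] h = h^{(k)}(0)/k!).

L = (2 + 10·x + 12·x^2 + 4·x^3) + (-1 + 2·x + 5·x^2 + 4·x^3 + x^4)·Dx  (order 1).
h: a_k = 3, 6, 27, 96, 354, 1302, 4785, 17592, …
ICs: h(0) = 3.

f: a_k = 3, 3, 6, 9, 15, 24, 39, 63, …
Substitute x→r, Dx→(1/r')Dx; clear ⇒ L₀.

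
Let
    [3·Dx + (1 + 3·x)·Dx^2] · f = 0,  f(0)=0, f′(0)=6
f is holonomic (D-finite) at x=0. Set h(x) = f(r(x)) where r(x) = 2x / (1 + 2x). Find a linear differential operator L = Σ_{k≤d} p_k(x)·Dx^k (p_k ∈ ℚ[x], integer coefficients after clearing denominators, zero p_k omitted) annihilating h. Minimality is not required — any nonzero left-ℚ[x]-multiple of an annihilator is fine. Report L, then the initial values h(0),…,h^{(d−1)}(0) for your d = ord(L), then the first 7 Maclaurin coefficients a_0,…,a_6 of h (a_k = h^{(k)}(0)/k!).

f: a_k = 0, 6, -9, 18, -81/2, 486/5, -243, …
L₀ from L_f via x↦r, Dx↦r'^{-1}Dx.
L = (10 + 32·x)·Dx + (1 + 10·x + 16·x^2)·Dx^2  (order 2).
h: a_k = 0, 12, -60, 336, -2040, 65472/5, -87360, …
ICs: h(0) = 0, h′(0) = 12.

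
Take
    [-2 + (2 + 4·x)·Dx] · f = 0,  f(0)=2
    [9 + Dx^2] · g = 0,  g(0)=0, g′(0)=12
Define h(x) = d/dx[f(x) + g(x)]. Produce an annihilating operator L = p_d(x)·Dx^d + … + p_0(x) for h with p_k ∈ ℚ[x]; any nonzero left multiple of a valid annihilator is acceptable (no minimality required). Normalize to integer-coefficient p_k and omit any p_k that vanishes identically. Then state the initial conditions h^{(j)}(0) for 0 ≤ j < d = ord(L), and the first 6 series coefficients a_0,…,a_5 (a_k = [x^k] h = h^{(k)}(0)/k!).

L = (-18 - 27·x - 27·x^2) + (-9 - 45·x - 81·x^2 - 54·x^3)·Dx + (-2 - 3·x - 3·x^2)·Dx^2 + (-1 - 5·x - 9·x^2 - 6·x^3)·Dx^3  (order 3).
h: a_k = 14, -2, -51, -5, 197/4, -63/4, …
ICs: h(0) = 14, h′(0) = -2, h′′(0) = -102.

f: a_k = 2, 2, -1, 1, -5/4, 7/4, …
g: a_k = 0, 12, 0, -18, 0, 81/10, …
L₀ := lclm(L_f,L_g); ord L₀ ≤ 1+2.
Derive L from L₀ (diff closure).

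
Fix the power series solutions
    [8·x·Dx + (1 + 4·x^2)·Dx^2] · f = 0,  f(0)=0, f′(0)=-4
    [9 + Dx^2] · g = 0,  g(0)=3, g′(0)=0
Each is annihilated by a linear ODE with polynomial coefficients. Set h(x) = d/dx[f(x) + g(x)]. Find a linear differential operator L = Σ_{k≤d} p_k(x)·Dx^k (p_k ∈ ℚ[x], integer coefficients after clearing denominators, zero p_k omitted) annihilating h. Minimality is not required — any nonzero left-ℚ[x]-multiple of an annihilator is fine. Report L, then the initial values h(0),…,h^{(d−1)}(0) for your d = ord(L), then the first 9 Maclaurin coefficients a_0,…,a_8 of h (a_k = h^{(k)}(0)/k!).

f: a_k = 0, -4, 0, 16/3, 0, -64/5, 0, 256/7, 0, …
g: a_k = 3, 0, -27/2, 0, 81/8, 0, -243/80, 0, 2187/4480, …
Weyl lclm of L_f,L_g ⇒ L₀ (ord ≤ 4).
Differentiate: ansatz ord ≤ ord L₀ ⇒ L.
L = (-2808·x + 19008·x^3 + 10368·x^5) + (9 + 1548·x^2 + 7344·x^4 + 5184·x^6)·Dx + (-312·x + 2112·x^3 + 1152·x^5)·Dx^2 + (1 + 172·x^2 + 816·x^4 + 576·x^6)·Dx^3  (order 3).
h: a_k = -4, -27, 16, 81/2, -64, -729/40, 256, 2187/560, -1024, …
ICs: h(0) = -4, h′(0) = -27, h′′(0) = 32.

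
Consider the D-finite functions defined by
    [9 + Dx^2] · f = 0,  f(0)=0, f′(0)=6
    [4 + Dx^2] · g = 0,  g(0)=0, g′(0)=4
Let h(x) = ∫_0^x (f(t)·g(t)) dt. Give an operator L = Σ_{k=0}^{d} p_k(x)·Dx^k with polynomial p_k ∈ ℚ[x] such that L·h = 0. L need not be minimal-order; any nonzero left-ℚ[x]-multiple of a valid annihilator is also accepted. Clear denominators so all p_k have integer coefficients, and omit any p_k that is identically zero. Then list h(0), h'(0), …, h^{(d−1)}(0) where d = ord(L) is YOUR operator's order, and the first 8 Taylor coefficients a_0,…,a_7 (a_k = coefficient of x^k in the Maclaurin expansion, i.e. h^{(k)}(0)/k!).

L = 25·Dx + 26·Dx^3 + Dx^5  (order 5).
h: a_k = 0, 0, 0, 8, 0, -52/5, 0, 31/5, …
ICs: h(0) = 0, h′(0) = 0, h′′(0) = 0, h′′′(0) = 48, h′′′′(0) = 0.

f: a_k = 0, 6, 0, -9, 0, 81/20, 0, -243/280, …
g: a_k = 0, 4, 0, -8/3, 0, 8/15, 0, -16/315, …
f·g: L₀ = L_f ⊗_s L_g, ord ≤ 2·2.
h=∫₀ˣh₀: take L = L₀·Dx.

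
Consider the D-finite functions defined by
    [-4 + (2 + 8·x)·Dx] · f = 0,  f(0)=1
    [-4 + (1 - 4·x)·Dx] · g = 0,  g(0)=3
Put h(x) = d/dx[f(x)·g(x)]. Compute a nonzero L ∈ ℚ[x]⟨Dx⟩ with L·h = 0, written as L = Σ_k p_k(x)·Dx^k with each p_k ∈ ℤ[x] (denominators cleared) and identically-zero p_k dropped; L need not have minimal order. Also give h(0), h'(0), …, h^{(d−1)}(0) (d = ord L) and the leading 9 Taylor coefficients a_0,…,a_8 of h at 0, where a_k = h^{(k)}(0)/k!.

f: a_k = 1, 2, -2, 4, -10, 28, -84, 264, -858, …
g: a_k = 3, 12, 48, 192, 768, 3072, 12288, 49152, 196608, …
Sym-product of L_f,L_g gives L₀ (≤ ord 1).
Differentiate: ansatz ord ≤ ord L₀ ⇒ L.
L = (22 + 144·x + 96·x^2) + (-3 - 4·x + 48·x^2 + 64·x^3)·Dx  (order 1).
h: a_k = 18, 132, 828, 4296, 21900, 103608, 489048, 2215056, 10044972, …
ICs: h(0) = 18.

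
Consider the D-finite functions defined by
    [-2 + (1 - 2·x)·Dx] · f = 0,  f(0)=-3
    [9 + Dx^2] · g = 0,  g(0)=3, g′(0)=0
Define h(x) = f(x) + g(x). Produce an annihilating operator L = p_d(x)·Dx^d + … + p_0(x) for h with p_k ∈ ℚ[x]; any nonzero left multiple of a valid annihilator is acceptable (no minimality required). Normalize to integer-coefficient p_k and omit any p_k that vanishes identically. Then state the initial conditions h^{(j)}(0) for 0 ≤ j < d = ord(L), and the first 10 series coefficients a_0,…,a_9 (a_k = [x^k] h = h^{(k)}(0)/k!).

f: a_k = -3, -6, -12, -24, -48, -96, -192, -384, -768, -1536, …
g: a_k = 3, 0, -27/2, 0, 81/8, 0, -243/80, 0, 2187/4480, 0, …
Sum ⇒ L₀ = lclm(L_f,L_g) in ℚ(x)⟨Dx⟩.
L = (594 - 648·x + 648·x^2) + (-153 + 630·x - 972·x^2 + 648·x^3)·Dx + (66 - 72·x + 72·x^2)·Dx^2 + (-17 + 70·x - 108·x^2 + 72·x^3)·Dx^3  (order 3).
h: a_k = 0, -6, -51/2, -24, -303/8, -96, -15603/80, -384, -3438453/4480, -1536, …
ICs: h(0) = 0, h′(0) = -6, h′′(0) = -51.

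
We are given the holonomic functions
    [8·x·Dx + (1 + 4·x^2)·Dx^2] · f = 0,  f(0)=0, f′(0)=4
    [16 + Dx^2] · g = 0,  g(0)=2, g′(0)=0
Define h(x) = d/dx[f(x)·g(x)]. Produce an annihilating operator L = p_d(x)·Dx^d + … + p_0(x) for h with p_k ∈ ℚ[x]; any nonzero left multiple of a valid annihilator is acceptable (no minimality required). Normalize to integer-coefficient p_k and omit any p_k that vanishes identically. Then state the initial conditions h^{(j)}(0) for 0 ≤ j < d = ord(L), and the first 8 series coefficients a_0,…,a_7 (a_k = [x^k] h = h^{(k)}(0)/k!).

L = (4096 + 58368·x^2 + 354304·x^4 + 983040·x^6 + 1867776·x^8 + 2621440·x^10 + 2097152·x^12) + (1984·x + 30208·x^3 + 158720·x^5 + 409600·x^7 + 655360·x^9 + 524288·x^11)·Dx + (336 + 5216·x^2 + 34560·x^4 + 114176·x^6 + 249856·x^8 + 360448·x^10 + 262144·x^12)·Dx^2 + (124·x + 1888·x^3 + 9920·x^5 + 25600·x^7 + 40960·x^9 + 32768·x^11)·Dx^3 + (5 + 98·x^2 + 776·x^4 + 3296·x^6 + 8320·x^8 + 12288·x^10 + 8192·x^12)·Dx^4  (order 4).
h: a_k = 8, 0, -224, 0, 2944/3, 0, -137728/45, 0, …
ICs: h(0) = 8, h′(0) = 0, h′′(0) = -448, h′′′(0) = 0.

f: a_k = 0, 4, 0, -16/3, 0, 64/5, 0, -256/7, …
g: a_k = 2, 0, -16, 0, 64/3, 0, -512/45, 0, …
Product ⇒ symmetric product L₀, ord ≤ 4.
h₀' ⇒ L via d/dx closure of L₀.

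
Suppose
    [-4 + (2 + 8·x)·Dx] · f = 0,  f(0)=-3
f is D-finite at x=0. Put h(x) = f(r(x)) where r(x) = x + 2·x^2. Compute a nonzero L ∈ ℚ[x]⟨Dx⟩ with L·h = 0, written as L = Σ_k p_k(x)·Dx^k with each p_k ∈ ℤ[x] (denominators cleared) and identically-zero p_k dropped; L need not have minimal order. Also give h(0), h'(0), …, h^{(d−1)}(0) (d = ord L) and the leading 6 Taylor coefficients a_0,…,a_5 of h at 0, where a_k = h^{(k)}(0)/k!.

L = (-2 - 8·x) + (1 + 4·x + 8·x^2)·Dx  (order 1).
h: a_k = -3, -6, -6, 12, -18, 12, …
ICs: h(0) = -3.

f: a_k = -3, -6, 6, -12, 30, -84, …
h₀=f(r): pull back L_f along r ⇒ L₀.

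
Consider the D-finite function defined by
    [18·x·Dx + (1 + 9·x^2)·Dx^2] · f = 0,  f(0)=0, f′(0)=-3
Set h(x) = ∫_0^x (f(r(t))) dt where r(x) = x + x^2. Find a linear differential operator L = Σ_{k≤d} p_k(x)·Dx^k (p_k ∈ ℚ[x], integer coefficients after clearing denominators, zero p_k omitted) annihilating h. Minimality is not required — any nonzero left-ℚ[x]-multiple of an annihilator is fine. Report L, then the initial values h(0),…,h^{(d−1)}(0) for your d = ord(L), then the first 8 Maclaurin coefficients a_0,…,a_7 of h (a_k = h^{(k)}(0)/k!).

L = (-2 + 18·x + 72·x^2 + 108·x^3 + 54·x^4)·Dx^2 + (1 + 2·x + 9·x^2 + 36·x^3 + 45·x^4 + 18·x^5)·Dx^3  (order 3).
h: a_k = 0, 0, -3/2, -1, 9/4, 27/5, -18/5, -234/7, …
ICs: h(0) = 0, h′(0) = 0, h′′(0) = -3.

f: a_k = 0, -3, 0, 9, 0, -243/5, 0, 2187/7, …
Change of var in L_f (x↦r) gives L₀.
Integrate: L := L₀·Dx.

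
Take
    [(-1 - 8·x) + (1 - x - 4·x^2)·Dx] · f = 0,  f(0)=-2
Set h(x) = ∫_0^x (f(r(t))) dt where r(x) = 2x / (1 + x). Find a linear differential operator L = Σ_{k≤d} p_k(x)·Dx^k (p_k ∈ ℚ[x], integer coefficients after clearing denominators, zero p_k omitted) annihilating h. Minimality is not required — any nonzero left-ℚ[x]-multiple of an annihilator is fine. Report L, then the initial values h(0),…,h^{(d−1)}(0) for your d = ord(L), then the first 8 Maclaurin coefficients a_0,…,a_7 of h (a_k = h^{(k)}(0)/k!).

L = (2 + 34·x)·Dx + (-1 - x + 17·x^2 + 17·x^3)·Dx^2  (order 2).
h: a_k = 0, -2, -2, -12, -17, -612/5, -578/3, -10404/7, …
ICs: h(0) = 0, h′(0) = -2.

f: a_k = -2, -2, -10, -18, -58, -130, -362, -882, …
Change of var in L_f (x↦r) gives L₀.
Integrate: L := L₀·Dx.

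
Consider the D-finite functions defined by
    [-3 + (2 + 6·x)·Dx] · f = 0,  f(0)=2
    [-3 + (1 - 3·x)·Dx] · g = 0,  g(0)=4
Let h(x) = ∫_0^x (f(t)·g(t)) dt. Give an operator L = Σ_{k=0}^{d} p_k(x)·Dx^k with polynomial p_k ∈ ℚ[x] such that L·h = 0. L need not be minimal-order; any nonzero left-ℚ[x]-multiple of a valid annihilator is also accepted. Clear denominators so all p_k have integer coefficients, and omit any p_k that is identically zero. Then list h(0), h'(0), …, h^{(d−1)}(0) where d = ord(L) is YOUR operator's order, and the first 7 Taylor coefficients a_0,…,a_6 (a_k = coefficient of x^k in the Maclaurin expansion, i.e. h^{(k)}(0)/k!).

L = (9 + 9·x)·Dx + (-2 + 18·x^2)·Dx^2  (order 2).
h: a_k = 0, 8, 18, 33, 621/8, 14499/80, 29565/64, …
ICs: h(0) = 0, h′(0) = 8.

f: a_k = 2, 3, -9/4, 27/8, -405/64, 1701/128, -15309/512, …
g: a_k = 4, 12, 36, 108, 324, 972, 2916, …
L₀ := L_f ⊗_s L_g (sym. prod.), ord ≤ 1.
∫: right-multiply L₀ by Dx.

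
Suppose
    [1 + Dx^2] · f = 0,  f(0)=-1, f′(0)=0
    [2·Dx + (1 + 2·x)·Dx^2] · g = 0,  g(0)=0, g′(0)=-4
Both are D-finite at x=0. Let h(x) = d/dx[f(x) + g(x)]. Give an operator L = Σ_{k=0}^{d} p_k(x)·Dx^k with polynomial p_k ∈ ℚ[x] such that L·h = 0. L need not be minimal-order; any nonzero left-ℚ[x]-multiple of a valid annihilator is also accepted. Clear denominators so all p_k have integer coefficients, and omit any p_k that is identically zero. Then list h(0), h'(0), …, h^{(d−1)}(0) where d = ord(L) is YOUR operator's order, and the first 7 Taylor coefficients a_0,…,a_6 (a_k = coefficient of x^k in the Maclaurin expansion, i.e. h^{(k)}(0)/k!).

f: a_k = -1, 0, 1/2, 0, -1/24, 0, 1/720, …
g: a_k = 0, -4, 4, -16/3, 8, -64/5, 64/3, …
Sum ⇒ L₀ = lclm(L_f,L_g) in ℚ(x)⟨Dx⟩.
Differentiate: ansatz ord ≤ ord L₀ ⇒ L.
L = (50 + 8·x + 8·x^2) + (9 + 22·x + 12·x^2 + 8·x^3)·Dx + (50 + 8·x + 8·x^2)·Dx^2 + (9 + 22·x + 12·x^2 + 8·x^3)·Dx^3  (order 3).
h: a_k = -4, 9, -16, 191/6, -64, 15361/120, -256, …
ICs: h(0) = -4, h′(0) = 9, h′′(0) = -32.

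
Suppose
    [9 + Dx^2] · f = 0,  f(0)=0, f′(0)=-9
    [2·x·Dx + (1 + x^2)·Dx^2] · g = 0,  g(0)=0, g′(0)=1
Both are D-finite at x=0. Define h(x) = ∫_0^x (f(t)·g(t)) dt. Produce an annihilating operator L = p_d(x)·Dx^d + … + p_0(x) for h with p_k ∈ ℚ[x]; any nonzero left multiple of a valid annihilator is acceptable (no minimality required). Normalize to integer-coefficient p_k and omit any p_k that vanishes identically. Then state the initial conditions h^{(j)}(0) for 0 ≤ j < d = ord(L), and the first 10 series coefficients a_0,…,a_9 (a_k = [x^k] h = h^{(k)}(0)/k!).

f: a_k = 0, -9, 0, 27/2, 0, -243/40, 0, 729/560, 0, -729/4480, …
g: a_k = 0, 1, 0, -1/3, 0, 1/5, 0, -1/7, 0, 1/9, …
L₀ := L_f ⊗_s L_g (sym. prod.), ord ≤ 4.
Integrate: L := L₀·Dx.
L = (1170 + 3834·x^2 + 4779·x^4 + 2916·x^6 + 729·x^8)·Dx + (396·x + 1044·x^3 + 972·x^5 + 324·x^7)·Dx^2 + (220 + 768·x^2 + 1026·x^4 + 648·x^6 + 162·x^8)·Dx^3 + (44·x + 116·x^3 + 108·x^5 + 36·x^7)·Dx^4 + (10 + 38·x^2 + 55·x^4 + 36·x^6 + 9·x^8)·Dx^5  (order 5).
h: a_k = 0, 0, 0, -3, 0, 33/10, 0, -99/56, 0, 13/16, …
ICs: h(0) = 0, h′(0) = 0, h′′(0) = 0, h′′′(0) = -18, h′′′′(0) = 0.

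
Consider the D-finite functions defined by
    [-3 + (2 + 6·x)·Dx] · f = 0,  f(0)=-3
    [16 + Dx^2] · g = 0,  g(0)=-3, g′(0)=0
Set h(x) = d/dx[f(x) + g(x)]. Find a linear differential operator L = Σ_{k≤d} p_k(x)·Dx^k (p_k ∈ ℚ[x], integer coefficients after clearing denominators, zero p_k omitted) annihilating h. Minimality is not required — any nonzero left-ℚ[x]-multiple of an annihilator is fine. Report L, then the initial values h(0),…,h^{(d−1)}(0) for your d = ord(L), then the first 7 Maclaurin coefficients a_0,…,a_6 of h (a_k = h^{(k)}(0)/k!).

L = (-9552 - 18432·x - 27648·x^2) + (-2912 - 21024·x - 55296·x^2 - 55296·x^3)·Dx + (-597 - 1152·x - 1728·x^2)·Dx^2 + (-182 - 1314·x - 3456·x^2 - 3456·x^3)·Dx^3  (order 3).
h: a_k = -9/2, 219/4, -243/16, -2881/32, -25515/256, 951049/2560, -1515591/2048, …
ICs: h(0) = -9/2, h′(0) = 219/4, h′′(0) = -243/8.

f: a_k = -3, -9/2, 27/8, -81/16, 1215/128, -5103/256, 45927/1024, …
g: a_k = -3, 0, 24, 0, -32, 0, 256/15, …
Weyl lclm of L_f,L_g ⇒ L₀ (ord ≤ 3).
Differentiate: ansatz ord ≤ ord L₀ ⇒ L.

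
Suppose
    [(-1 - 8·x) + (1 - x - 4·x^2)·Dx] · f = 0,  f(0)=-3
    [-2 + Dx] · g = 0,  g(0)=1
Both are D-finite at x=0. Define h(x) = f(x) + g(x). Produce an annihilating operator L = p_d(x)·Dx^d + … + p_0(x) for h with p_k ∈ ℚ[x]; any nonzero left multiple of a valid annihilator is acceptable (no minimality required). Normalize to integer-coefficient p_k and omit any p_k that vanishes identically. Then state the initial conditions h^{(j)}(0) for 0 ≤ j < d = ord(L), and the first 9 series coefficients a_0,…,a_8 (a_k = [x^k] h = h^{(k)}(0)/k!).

f: a_k = -3, -3, -15, -27, -87, -195, -543, -1323, -3495, …
g: a_k = 1, 2, 2, 4/3, 2/3, 4/15, 4/45, 8/315, 2/315, …
h₀=f+g: left-lcm gives L₀, ord ≤ 2.
L = (-16 - 20·x - 240·x^2 - 128·x^3) + (6 + 32·x + 124·x^2 - 32·x^3 - 64·x^4)·Dx + (1 - 11·x - 2·x^2 + 48·x^3 + 32·x^4)·Dx^2  (order 2).
h: a_k = -2, -1, -13, -77/3, -259/3, -2921/15, -24431/45, -416737/315, -1100923/315, …
ICs: h(0) = -2, h′(0) = -1.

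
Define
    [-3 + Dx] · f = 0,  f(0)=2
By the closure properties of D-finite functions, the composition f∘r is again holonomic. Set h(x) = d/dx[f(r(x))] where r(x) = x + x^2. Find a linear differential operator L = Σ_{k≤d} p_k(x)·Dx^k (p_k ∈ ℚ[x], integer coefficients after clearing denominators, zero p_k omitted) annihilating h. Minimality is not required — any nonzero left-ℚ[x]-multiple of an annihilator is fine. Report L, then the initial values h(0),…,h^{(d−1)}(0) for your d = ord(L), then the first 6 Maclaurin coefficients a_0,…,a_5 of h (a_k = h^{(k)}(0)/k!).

f: a_k = 2, 6, 9, 9, 27/4, 81/20, …
h₀=f(r): pull back L_f along r ⇒ L₀.
h=h₀': d/dx-closure on L₀ ⇒ L.
L = (5 + 12·x + 12·x^2) + (-1 - 2·x)·Dx  (order 1).
h: a_k = 6, 30, 81, 171, 1161/4, 8613/20, …
ICs: h(0) = 6.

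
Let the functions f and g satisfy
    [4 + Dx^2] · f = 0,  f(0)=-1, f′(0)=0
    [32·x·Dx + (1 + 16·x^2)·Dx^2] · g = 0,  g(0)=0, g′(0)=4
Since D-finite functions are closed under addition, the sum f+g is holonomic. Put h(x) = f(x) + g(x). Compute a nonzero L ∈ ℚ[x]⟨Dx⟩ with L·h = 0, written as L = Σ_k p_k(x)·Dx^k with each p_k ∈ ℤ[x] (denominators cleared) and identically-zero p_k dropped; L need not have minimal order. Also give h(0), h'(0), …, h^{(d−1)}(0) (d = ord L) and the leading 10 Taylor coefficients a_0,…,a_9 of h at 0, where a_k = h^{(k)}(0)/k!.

L = (-6016·x + 102400·x^3 + 32768·x^5)·Dx + (-28 + 1216·x^2 + 27648·x^4 + 16384·x^6)·Dx^2 + (-1504·x + 25600·x^3 + 8192·x^5)·Dx^3 + (-7 + 304·x^2 + 6912·x^4 + 4096·x^6)·Dx^4  (order 4).
h: a_k = -1, 4, 2, -64/3, -2/3, 1024/5, 4/45, -16384/7, -2/315, 262144/9, …
ICs: h(0) = -1, h′(0) = 4, h′′(0) = 4, h′′′(0) = -128.

f: a_k = -1, 0, 2, 0, -2/3, 0, 4/45, 0, -2/315, 0, …
g: a_k = 0, 4, 0, -64/3, 0, 1024/5, 0, -16384/7, 0, 262144/9, …
L₀ := lclm(L_f,L_g); ord L₀ ≤ 2+2.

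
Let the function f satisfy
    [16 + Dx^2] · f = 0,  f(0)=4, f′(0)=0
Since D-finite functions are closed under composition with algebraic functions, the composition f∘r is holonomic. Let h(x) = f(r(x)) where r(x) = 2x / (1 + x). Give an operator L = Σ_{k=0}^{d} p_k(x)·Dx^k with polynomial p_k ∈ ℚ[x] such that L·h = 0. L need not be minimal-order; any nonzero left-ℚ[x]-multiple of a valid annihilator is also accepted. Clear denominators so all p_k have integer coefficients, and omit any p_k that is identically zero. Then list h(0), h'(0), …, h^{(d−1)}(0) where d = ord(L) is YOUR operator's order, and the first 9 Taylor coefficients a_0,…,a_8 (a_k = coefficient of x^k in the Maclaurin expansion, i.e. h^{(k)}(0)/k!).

f: a_k = 4, 0, -32, 0, 128/3, 0, -1024/45, 0, 2048/315, …
L₀ from L_f via x↦r, Dx↦r'^{-1}Dx.
L = 64 + (2 + 6·x + 6·x^2 + 2·x^3)·Dx + (1 + 4·x + 6·x^2 + 4·x^3 + x^4)·Dx^2  (order 2).
h: a_k = 4, 0, -128, 256, 896/3, -6656/3, 212864/45, -20736/5, -1865344/315, …
ICs: h(0) = 4, h′(0) = 0.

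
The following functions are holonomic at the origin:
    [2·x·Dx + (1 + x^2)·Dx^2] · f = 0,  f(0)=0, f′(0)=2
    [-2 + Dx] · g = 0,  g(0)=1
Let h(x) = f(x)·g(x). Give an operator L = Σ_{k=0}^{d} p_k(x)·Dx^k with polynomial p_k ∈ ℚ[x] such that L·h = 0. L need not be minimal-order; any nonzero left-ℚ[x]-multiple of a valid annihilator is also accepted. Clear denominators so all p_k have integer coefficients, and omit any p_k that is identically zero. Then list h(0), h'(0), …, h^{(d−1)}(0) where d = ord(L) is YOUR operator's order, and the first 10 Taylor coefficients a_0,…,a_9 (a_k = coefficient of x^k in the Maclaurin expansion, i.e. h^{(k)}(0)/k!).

f: a_k = 0, 2, 0, -2/3, 0, 2/5, 0, -2/7, 0, 2/9, …
g: a_k = 1, 2, 2, 4/3, 2/3, 4/15, 4/45, 8/315, 2/315, 4/2835, …
L₀ := L_f ⊗_s L_g (sym. prod.), ord ≤ 2.
L = (4 - 4·x + 4·x^2) + (-4 + 2·x - 4·x^2)·Dx + (1 + x^2)·Dx^2  (order 2).
h: a_k = 0, 2, 4, 10/3, 4/3, 2/5, 4/9, 26/105, -52/315, -122/945, …
ICs: h(0) = 0, h′(0) = 2.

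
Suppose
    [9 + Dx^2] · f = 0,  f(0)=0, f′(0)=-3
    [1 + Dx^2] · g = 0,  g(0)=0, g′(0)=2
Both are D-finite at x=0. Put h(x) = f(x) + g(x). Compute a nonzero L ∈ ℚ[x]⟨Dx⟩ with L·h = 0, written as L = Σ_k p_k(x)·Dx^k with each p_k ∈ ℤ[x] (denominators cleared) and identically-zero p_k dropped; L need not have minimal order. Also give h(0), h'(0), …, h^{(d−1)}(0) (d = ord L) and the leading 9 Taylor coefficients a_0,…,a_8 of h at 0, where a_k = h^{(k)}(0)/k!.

f: a_k = 0, -3, 0, 9/2, 0, -81/40, 0, 243/560, 0, …
g: a_k = 0, 2, 0, -1/3, 0, 1/60, 0, -1/2520, 0, …
h₀=f+g: left-lcm gives L₀, ord ≤ 4.
L = 9 + 10·Dx^2 + Dx^4  (order 4).
h: a_k = 0, -1, 0, 25/6, 0, -241/120, 0, 437/1008, 0, …
ICs: h(0) = 0, h′(0) = -1, h′′(0) = 0, h′′′(0) = 25.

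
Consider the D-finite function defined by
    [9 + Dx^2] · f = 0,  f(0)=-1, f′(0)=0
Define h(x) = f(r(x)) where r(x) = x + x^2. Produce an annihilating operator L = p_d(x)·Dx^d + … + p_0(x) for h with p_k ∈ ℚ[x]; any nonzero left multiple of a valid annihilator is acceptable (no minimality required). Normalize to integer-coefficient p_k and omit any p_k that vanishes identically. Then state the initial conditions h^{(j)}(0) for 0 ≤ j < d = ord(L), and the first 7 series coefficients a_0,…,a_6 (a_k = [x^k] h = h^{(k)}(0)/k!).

f: a_k = -1, 0, 9/2, 0, -27/8, 0, 81/80, …
L₀ from L_f via x↦r, Dx↦r'^{-1}Dx.
L = (9 + 54·x + 108·x^2 + 72·x^3) - 2·Dx + (1 + 2·x)·Dx^2  (order 2).
h: a_k = -1, 0, 9/2, 9, 9/8, -27/2, -1539/80, …
ICs: h(0) = -1, h′(0) = 0.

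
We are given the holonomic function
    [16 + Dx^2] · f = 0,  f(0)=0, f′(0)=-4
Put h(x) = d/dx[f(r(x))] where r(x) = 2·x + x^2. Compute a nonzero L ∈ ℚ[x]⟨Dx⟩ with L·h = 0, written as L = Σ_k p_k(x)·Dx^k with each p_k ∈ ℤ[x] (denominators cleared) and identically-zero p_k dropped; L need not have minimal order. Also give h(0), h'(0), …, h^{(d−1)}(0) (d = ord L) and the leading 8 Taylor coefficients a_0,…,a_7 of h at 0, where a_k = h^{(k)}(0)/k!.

L = (67 + 256·x + 384·x^2 + 256·x^3 + 64·x^4) + (-3 - 3·x)·Dx + (1 + 2·x + x^2)·Dx^2  (order 2).
h: a_k = -8, -8, 256, 512, -3136/3, -4032, -83968/45, 401408/45, …
ICs: h(0) = -8, h′(0) = -8.

f: a_k = 0, -4, 0, 32/3, 0, -128/15, 0, 1024/315, …
h₀=f(r): pull back L_f along r ⇒ L₀.
h₀' ⇒ L via d/dx closure of L₀.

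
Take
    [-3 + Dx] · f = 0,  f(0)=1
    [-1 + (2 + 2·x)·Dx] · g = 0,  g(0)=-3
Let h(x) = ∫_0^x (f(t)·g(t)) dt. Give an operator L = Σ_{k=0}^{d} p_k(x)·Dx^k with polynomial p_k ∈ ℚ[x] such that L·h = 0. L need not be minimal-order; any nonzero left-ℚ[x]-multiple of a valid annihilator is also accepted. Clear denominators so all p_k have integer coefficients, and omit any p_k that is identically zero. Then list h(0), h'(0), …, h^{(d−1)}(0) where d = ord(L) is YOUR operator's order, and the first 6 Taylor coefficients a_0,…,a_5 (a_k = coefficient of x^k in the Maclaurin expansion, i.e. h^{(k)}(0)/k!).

f: a_k = 1, 3, 9/2, 9/2, 27/8, 81/40, …
g: a_k = -3, -3/2, 3/8, -3/16, 15/128, -21/256, …
f·g: L₀ = L_f ⊗_s L_g, ord ≤ 1·1.
Integrate: L := L₀·Dx.
L = (-7 - 6·x)·Dx + (2 + 2·x)·Dx^2  (order 2).
h: a_k = 0, -3, -21/4, -47/8, -309/64, -2001/640, …
ICs: h(0) = 0, h′(0) = -3.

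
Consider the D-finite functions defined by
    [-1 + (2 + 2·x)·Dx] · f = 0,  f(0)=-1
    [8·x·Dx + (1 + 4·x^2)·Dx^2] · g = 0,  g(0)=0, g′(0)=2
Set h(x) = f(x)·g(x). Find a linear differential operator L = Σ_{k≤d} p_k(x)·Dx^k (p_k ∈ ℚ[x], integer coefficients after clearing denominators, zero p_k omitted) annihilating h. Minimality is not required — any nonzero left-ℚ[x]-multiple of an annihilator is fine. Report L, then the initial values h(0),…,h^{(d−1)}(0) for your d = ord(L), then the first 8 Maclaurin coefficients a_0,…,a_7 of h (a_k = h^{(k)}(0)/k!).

L = (3 - 16·x - 4·x^2) + (-4 + 28·x + 48·x^2 + 16·x^3)·Dx + (4 + 8·x + 20·x^2 + 32·x^3 + 16·x^4)·Dx^2  (order 2).
h: a_k = 0, -2, -1, 35/12, 29/24, -6389/960, -5929/1920, 1022653/53760, …
ICs: h(0) = 0, h′(0) = -2.

f: a_k = -1, -1/2, 1/8, -1/16, 5/128, -7/256, 21/1024, -33/2048, …
g: a_k = 0, 2, 0, -8/3, 0, 32/5, 0, -128/7, …
Product ⇒ symmetric product L₀, ord ≤ 2.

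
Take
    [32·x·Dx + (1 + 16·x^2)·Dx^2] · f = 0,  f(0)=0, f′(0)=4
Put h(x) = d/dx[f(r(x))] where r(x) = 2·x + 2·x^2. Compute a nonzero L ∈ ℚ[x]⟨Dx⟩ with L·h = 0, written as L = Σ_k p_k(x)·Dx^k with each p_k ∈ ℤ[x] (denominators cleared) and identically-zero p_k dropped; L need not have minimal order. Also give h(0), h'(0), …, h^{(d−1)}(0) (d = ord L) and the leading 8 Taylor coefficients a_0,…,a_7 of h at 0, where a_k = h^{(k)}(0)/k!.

L = (-2 + 128·x + 512·x^2 + 768·x^3 + 384·x^4) + (1 + 2·x + 64·x^2 + 256·x^3 + 320·x^4 + 128·x^5)·Dx  (order 1).
h: a_k = 8, 16, -512, -2048, 30208, 195584, -1638400, -16252928, …
ICs: h(0) = 8.

f: a_k = 0, 4, 0, -64/3, 0, 1024/5, 0, -16384/7, …
f∘r: x↦r, Dx↦Dx/r' in L_f ⇒ L₀.
Derive L from L₀ (diff closure).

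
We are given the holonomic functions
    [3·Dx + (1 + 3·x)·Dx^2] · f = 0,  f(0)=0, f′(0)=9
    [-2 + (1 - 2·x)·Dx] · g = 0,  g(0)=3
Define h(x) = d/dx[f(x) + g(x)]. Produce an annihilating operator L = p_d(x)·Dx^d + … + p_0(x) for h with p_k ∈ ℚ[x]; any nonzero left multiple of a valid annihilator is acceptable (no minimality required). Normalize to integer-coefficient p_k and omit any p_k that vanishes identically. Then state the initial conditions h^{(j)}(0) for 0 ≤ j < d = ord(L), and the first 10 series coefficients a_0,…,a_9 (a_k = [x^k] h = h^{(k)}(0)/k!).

f: a_k = 0, 9, -27/2, 27, -243/4, 729/5, -729/2, 6561/7, -19683/8, 6561, …
g: a_k = 3, 6, 12, 24, 48, 96, 192, 384, 768, 1536, …
f+g: L₀ = lclm(L_f,L_g), ord ≤ 2+1.
Derive L from L₀ (diff closure).
L = (-144 - 72·x) + (-6 - 216·x - 144·x^2)·Dx + (7 + 13·x - 36·x^2 - 36·x^3)·Dx^2  (order 2).
h: a_k = 15, -3, 153, -51, 1209, -1035, 9249, -13539, 72873, -146427, …
ICs: h(0) = 15, h′(0) = -3.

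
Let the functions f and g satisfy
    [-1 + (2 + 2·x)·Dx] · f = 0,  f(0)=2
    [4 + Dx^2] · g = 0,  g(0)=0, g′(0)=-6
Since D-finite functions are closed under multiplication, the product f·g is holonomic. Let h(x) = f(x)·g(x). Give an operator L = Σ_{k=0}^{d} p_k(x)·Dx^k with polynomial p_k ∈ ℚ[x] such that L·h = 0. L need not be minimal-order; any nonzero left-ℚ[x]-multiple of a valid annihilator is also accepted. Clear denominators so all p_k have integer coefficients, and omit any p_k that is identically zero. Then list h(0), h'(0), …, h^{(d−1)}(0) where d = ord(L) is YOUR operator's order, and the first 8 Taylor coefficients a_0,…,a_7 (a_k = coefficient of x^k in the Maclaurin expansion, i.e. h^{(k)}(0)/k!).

L = (19 + 32·x + 16·x^2) + (-4 - 4·x)·Dx + (4 + 8·x + 4·x^2)·Dx^2  (order 2).
h: a_k = 0, -12, -6, 19/2, 13/4, -341/160, -201/320, 7687/26880, …
ICs: h(0) = 0, h′(0) = -12.

f: a_k = 2, 1, -1/4, 1/8, -5/64, 7/128, -21/512, 33/1024, …
g: a_k = 0, -6, 0, 4, 0, -4/5, 0, 8/105, …
Product ⇒ symmetric product L₀, ord ≤ 2.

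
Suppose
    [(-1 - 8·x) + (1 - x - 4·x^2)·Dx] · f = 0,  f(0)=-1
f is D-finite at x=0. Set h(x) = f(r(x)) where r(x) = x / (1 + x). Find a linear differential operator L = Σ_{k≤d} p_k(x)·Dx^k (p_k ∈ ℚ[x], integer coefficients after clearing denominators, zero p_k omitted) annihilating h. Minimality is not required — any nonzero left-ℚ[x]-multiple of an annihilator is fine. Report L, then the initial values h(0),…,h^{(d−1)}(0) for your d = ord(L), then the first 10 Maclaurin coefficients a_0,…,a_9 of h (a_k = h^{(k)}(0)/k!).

f: a_k = -1, -1, -5, -9, -29, -65, -181, -441, -1165, -2929, …
h₀=f(r): pull back L_f along r ⇒ L₀.
L = (1 + 9·x) + (-1 - 2·x + 3·x^2 + 4·x^3)·Dx  (order 1).
h: a_k = -1, -1, -4, 0, -16, 16, -80, 144, -464, 1040, …
ICs: h(0) = -1.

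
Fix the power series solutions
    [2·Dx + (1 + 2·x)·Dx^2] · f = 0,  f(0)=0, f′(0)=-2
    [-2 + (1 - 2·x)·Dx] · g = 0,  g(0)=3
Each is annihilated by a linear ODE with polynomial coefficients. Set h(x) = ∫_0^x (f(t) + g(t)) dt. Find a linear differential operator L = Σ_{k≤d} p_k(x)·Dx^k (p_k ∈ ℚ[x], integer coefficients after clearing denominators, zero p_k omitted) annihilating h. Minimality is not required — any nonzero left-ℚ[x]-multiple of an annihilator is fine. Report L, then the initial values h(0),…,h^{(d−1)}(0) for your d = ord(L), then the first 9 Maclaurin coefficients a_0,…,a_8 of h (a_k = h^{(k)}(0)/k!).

L = (-40 - 16·x)·Dx^2 + (-8 - 64·x - 32·x^2)·Dx^3 + (3 + 2·x - 12·x^2 - 8·x^3)·Dx^4  (order 4).
h: a_k = 0, 3, 2, 14/3, 16/3, 52/5, 224/15, 608/21, 320/7, …
ICs: h(0) = 0, h′(0) = 3, h′′(0) = 4, h′′′(0) = 28.

f: a_k = 0, -2, 2, -8/3, 4, -32/5, 32/3, -128/7, 32, …
g: a_k = 3, 6, 12, 24, 48, 96, 192, 384, 768, …
Weyl lclm of L_f,L_g ⇒ L₀ (ord ≤ 3).
∫: right-multiply L₀ by Dx.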